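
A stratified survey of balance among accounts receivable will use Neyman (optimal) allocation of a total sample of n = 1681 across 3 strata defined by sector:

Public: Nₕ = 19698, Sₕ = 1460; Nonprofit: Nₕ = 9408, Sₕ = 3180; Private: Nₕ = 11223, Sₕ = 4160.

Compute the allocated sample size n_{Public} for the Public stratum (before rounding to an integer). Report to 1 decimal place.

Neyman allocation: nₕ = n·NₕSₕ / Σⱼ NⱼSⱼ.
Σ NⱼSⱼ = 19698·1460 + 9408·3180 + 11223·4160 = 1.053642 × 10^8.
n_{Public} = 1681·19698·1460 / (1.053642 × 10^8) = 458.8.

458.8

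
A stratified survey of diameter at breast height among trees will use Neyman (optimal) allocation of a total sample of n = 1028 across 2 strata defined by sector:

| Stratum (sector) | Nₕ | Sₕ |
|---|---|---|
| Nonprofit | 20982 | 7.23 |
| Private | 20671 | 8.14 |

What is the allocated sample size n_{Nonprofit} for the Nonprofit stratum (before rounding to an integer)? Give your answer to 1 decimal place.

487.4

Neyman allocation: nₕ = n·NₕSₕ / Σⱼ NⱼSⱼ.
Σ NⱼSⱼ = 20982·7.23 + 20671·8.14 = 319961.8.
n_{Nonprofit} = 1028·20982·7.23 / 319961.8 = 487.4.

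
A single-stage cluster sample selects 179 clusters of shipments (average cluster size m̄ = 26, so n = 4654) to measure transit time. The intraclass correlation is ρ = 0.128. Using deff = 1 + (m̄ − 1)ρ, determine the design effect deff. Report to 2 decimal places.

deff = 1 + (26 − 1)·0.128 = 1 + 3.2 = 4.2.

4.20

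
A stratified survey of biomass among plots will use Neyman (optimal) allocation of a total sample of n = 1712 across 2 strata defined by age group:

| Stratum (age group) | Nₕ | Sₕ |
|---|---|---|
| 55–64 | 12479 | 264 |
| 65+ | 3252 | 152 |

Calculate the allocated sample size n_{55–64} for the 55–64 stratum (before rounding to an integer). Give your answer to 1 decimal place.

Neyman allocation: nₕ = n·NₕSₕ / Σⱼ NⱼSⱼ.
Σ NⱼSⱼ = 12479·264 + 3252·152 = 3.78876 × 10^6.
n_{55–64} = 1712·12479·264 / (3.78876 × 10^6) = 1488.6.

1488.6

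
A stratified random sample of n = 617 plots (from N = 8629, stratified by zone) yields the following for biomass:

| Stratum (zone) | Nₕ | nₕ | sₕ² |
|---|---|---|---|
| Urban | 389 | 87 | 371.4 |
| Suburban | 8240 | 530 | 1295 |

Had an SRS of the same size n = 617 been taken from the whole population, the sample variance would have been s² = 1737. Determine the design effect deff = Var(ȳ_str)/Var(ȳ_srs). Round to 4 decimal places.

0.8001

Var(ȳ_str) = Σ Wₕ²(1−fₕ)sₕ²/nₕ with Wₕ = Nₕ/8629:
  Urban: (389/8629)²·(1−87/389)·371.4/87 = 0.0067353203
  Suburban: (8240/8629)²·(1−530/8240)·1295/530 = 2.0847527
  → Var(ȳ_str) = 2.091488.
Var(ȳ_srs) = (1 − 617/8629)·1737/617 = 2.6139371.
deff = 2.091488 / 2.6139371 = 0.8001.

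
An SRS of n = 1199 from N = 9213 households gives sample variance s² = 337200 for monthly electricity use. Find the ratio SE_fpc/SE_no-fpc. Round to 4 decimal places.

f = n/N = 1199/9213 = 0.13014219.
SE_no-fpc = √(s²/n) = 16.770044; SE_fpc = √((1−f)s²/n) = 15.640777.
Ratio = √(1−f) = 0.93266168.

0.9327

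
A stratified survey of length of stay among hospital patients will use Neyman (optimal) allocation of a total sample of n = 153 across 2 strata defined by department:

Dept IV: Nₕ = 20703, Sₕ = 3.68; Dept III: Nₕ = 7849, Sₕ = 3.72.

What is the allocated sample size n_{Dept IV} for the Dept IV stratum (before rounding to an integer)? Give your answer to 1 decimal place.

110.6

Neyman allocation: nₕ = n·NₕSₕ / Σⱼ NⱼSⱼ.
Σ NⱼSⱼ = 20703·3.68 + 7849·3.72 = 105385.32.
n_{Dept IV} = 153·20703·3.68 / 105385.32 = 110.6.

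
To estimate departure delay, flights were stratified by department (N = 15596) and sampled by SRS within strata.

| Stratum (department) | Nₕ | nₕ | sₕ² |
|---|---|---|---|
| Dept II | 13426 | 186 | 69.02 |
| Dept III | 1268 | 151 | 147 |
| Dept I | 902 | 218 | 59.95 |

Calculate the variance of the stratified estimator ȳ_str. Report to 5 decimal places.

Var(ȳ_str) = Σₕ Wₕ²(1 − fₕ)sₕ²/nₕ with Wₕ = Nₕ/N, N = 15596.
Dept II: Wₕ = 0.86086176; term = 0.86086176²·(1 − 0.01385372)·69.02/186 = 0.27118782.
Dept III: Wₕ = 0.08130290; term = 0.08130290²·(1 − 0.11908517)·147/151 = 0.0056687377.
Dept I: Wₕ = 0.05783534; term = 0.05783534²·(1 − 0.24168514)·59.95/218 = 6.9753962 × 10^-4.
Sum = 0.2775541.

0.27755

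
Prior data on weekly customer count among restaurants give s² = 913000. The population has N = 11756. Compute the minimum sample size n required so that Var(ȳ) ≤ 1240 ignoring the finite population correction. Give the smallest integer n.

737

Without fpc, n₀ = s²/D = 913000/1240 = 736.2903.
Rounding up, n = 737.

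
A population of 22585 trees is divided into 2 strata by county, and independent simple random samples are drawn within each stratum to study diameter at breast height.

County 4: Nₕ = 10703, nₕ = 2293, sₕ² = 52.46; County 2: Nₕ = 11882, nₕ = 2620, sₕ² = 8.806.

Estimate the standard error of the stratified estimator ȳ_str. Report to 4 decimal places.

Var(ȳ_str) = Σₕ Wₕ²(1 − fₕ)sₕ²/nₕ with Wₕ = Nₕ/N, N = 22585.
County 4: Wₕ = 0.47389861; term = 0.47389861²·(1 − 0.21423900)·52.46/2293 = 0.0040372493.
County 2: Wₕ = 0.52610139; term = 0.52610139²·(1 − 0.22050160)·8.806/2620 = 7.2515613 × 10^-4.
Sum = 0.0047624054.
SE = √(0.0047624054) = 0.0690.

0.0690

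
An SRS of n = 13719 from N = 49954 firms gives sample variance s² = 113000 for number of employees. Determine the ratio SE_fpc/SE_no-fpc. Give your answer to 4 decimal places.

0.8517

f = n/N = 13719/49954 = 0.27463266.
SE_no-fpc = √(s²/n) = 2.8699742; SE_fpc = √((1−f)s²/n) = 2.444314.
Ratio = √(1−f) = 0.85168500.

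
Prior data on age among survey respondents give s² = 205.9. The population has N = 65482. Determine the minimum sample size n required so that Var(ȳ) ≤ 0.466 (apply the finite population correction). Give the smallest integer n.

Without fpc, n₀ = s²/D = 205.9/0.466 = 441.8455.
With fpc, (1 − n/N)·s²/n ≤ D requires n ≥ n₀/(1 + n₀/N) = 441.8455/(1 + 441.8455/65482) = 438.8841.
Rounding up, n = 439.

439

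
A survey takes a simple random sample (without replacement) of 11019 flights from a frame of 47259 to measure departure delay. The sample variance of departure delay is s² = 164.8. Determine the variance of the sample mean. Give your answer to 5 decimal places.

Under SRS without replacement, Var(ȳ) = (1 − f)·s²/n with f = n/N = 11019/47259 = 0.23316194.
Var(ȳ) = (1 − 0.23316194)·164.8/11019 = 0.76683806·0.014955985 = 0.011468819.

0.01147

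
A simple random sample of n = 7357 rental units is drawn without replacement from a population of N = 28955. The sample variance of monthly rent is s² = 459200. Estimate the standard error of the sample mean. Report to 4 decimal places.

6.8233

Under SRS without replacement, Var(ȳ) = (1 − f)·s²/n with f = n/N = 7357/28955 = 0.25408392.
Var(ȳ) = (1 − 0.25408392)·459200/7357 = 0.74591608·62.416746 = 46.557654.
SE(ȳ) = √(46.557654) = 6.8233.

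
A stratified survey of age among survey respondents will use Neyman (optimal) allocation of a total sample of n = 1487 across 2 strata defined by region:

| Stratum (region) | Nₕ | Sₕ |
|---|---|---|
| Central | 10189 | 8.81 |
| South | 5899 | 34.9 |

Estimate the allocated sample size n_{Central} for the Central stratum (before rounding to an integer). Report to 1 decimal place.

451.5

Neyman allocation: nₕ = n·NₕSₕ / Σⱼ NⱼSⱼ.
Σ NⱼSⱼ = 10189·8.81 + 5899·34.9 = 295640.19.
n_{Central} = 1487·10189·8.81 / 295640.19 = 451.5.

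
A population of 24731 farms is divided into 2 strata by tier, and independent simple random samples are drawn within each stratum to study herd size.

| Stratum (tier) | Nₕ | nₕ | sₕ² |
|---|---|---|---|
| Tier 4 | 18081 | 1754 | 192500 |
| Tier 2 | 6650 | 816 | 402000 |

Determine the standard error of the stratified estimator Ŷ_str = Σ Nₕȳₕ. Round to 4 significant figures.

227000

Var(Ŷ_str) = Σₕ Nₕ²(1 − fₕ)sₕ²/nₕ.
Tier 4: 18081²·(1 − 1754/18081)·192500/1754 = 3.2398879 × 10^10.
Tier 2: 6650²·(1 − 816/6650)·402000/816 = 1.9112785 × 10^10.
Sum = 5.1511664 × 10^10.
SE = √(5.1511664 × 10^10) = 227000.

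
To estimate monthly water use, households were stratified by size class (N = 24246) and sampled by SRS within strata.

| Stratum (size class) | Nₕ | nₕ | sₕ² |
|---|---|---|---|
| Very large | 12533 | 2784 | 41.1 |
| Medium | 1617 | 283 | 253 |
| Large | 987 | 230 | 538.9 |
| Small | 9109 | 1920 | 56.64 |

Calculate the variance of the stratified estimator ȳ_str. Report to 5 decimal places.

0.01261

Var(ȳ_str) = Σₕ Wₕ²(1 − fₕ)sₕ²/nₕ with Wₕ = Nₕ/N, N = 24246.
Very large: Wₕ = 0.51691001; term = 0.51691001²·(1 − 0.22213357)·41.1/2784 = 0.0030683684.
Medium: Wₕ = 0.06669141; term = 0.06669141²·(1 − 0.17501546)·253/283 = 0.0032803466.
Large: Wₕ = 0.04070775; term = 0.04070775²·(1 − 0.23302938)·538.9/230 = 0.002977921.
Small: Wₕ = 0.37569084; term = 0.37569084²·(1 − 0.21078055)·56.64/1920 = 0.0032861017.
Sum = 0.012612738.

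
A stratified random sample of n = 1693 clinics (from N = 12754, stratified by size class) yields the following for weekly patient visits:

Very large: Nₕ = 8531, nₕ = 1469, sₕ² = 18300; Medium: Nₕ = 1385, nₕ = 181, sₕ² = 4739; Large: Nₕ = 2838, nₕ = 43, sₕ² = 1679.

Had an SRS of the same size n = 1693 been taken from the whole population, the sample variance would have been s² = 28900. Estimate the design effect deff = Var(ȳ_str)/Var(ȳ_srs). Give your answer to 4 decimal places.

0.4584

Var(ȳ_str) = Σ Wₕ²(1−fₕ)sₕ²/nₕ with Wₕ = Nₕ/12754:
  Very large: (8531/12754)²·(1−1469/8531)·18300/1469 = 4.6138569
  Medium: (1385/12754)²·(1−181/1385)·4739/181 = 0.2684056
  Large: (2838/12754)²·(1−43/2838)·1679/43 = 1.9040731
  → Var(ȳ_str) = 6.7863356.
Var(ȳ_srs) = (1 − 1693/12754)·28900/1693 = 14.804334.
deff = 6.7863356 / 14.804334 = 0.4584.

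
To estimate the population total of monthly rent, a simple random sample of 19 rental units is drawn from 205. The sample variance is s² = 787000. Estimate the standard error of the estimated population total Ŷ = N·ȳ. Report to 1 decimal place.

Var(Ŷ) = N²·Var(ȳ) = N²·(1 − n/N)·s²/n.
f = 19/205 = 0.09268293; Var(ȳ) = 0.90731707·787000/19 = 37582.028.
Var(Ŷ) = 205² · 37582.028 = 1.5793847 × 10^9.
SE(Ŷ) = √(1.5793847 × 10^9) = 39741.5.

39741.5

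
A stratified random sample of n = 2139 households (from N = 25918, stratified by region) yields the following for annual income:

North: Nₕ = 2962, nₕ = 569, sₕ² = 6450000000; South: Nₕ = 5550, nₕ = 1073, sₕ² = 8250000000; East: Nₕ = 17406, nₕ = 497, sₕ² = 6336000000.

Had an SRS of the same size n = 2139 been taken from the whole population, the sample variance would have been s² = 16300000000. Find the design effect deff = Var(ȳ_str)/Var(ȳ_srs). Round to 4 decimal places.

0.8567

Var(ȳ_str) = Σ Wₕ²(1−fₕ)sₕ²/nₕ with Wₕ = Nₕ/25918:
  North: (2962/25918)²·(1−569/2962)·6450000000/569 = 119611.31
  South: (5550/25918)²·(1−1073/5550)·8250000000/1073 = 284401.14
  East: (17406/25918)²·(1−497/17406)·6336000000/497 = 5.585637 × 10^6
  → Var(ȳ_str) = 5.9896495 × 10^6.
Var(ȳ_srs) = (1 − 2139/25918)·16300000000/2139 = 6.9914768 × 10^6.
deff = (5.9896495 × 10^6) / (6.9914768 × 10^6) = 0.8567.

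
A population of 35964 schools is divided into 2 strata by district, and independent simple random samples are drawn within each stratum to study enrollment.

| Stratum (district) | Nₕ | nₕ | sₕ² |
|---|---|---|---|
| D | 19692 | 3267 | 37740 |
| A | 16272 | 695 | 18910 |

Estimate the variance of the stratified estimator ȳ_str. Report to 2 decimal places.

8.22

Var(ȳ_str) = Σₕ Wₕ²(1 − fₕ)sₕ²/nₕ with Wₕ = Nₕ/N, N = 35964.
D: Wₕ = 0.54754755; term = 0.54754755²·(1 − 0.16590494)·37740/3267 = 2.8887635.
A: Wₕ = 0.45245245; term = 0.45245245²·(1 − 0.04271141)·18910/695 = 5.3320658.
Sum = 8.2208293.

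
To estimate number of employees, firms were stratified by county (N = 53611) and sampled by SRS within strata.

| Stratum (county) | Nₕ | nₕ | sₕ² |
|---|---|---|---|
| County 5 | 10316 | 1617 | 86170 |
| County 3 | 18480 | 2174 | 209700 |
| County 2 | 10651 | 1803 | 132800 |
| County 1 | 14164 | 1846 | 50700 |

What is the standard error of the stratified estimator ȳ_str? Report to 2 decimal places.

3.98

Var(ȳ_str) = Σₕ Wₕ²(1 − fₕ)sₕ²/nₕ with Wₕ = Nₕ/N, N = 53611.
County 5: Wₕ = 0.19242320; term = 0.19242320²·(1 − 0.15674680)·86170/1617 = 1.6638682.
County 3: Wₕ = 0.34470538; term = 0.34470538²·(1 − 0.11764069)·209700/2174 = 10.113011.
County 2: Wₕ = 0.19867191; term = 0.19867191²·(1 − 0.16927988)·132800/1803 = 2.4150717.
County 1: Wₕ = 0.26419951; term = 0.26419951²·(1 − 0.13033042)·50700/1846 = 1.6672263.
Sum = 15.859177.
SE = √(15.859177) = 3.98.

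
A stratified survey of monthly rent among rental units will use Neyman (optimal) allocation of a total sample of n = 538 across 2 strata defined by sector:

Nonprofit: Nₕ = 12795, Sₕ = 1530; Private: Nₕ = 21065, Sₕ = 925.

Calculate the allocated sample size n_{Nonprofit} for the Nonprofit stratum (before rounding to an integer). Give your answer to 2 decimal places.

269.63

Neyman allocation: nₕ = n·NₕSₕ / Σⱼ NⱼSⱼ.
Σ NⱼSⱼ = 12795·1530 + 21065·925 = 3.9061475 × 10^7.
n_{Nonprofit} = 538·12795·1530 / (3.9061475 × 10^7) = 269.63.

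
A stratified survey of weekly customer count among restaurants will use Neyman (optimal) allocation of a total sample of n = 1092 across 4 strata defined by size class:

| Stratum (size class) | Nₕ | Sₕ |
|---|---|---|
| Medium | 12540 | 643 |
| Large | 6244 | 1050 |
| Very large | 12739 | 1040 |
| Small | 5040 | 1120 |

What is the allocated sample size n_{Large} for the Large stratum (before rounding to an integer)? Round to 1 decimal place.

213.6

Neyman allocation: nₕ = n·NₕSₕ / Σⱼ NⱼSⱼ.
Σ NⱼSⱼ = 12540·643 + 6244·1050 + 12739·1040 + 5040·1120 = 3.351278 × 10^7.
n_{Large} = 1092·6244·1050 / (3.351278 × 10^7) = 213.6.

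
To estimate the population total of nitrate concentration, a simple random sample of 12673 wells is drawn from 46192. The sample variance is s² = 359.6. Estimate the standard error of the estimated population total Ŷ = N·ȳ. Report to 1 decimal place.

6628.3

Var(Ŷ) = N²·Var(ȳ) = N²·(1 − n/N)·s²/n.
f = 12673/46192 = 0.27435487; Var(ȳ) = 0.72564513·359.6/12673 = 0.020590388.
Var(Ŷ) = 46192² · 0.020590388 = 4.3933729 × 10^7.
SE(Ŷ) = √(4.3933729 × 10^7) = 6628.3.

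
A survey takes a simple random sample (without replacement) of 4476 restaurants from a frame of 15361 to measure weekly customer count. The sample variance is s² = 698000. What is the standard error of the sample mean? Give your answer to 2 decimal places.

Under SRS without replacement, Var(ȳ) = (1 − f)·s²/n with f = n/N = 4476/15361 = 0.29138728.
Var(ȳ) = (1 − 0.29138728)·698000/4476 = 0.70861272·155.94281 = 110.50306.
SE(ȳ) = √(110.50306) = 10.51.

10.51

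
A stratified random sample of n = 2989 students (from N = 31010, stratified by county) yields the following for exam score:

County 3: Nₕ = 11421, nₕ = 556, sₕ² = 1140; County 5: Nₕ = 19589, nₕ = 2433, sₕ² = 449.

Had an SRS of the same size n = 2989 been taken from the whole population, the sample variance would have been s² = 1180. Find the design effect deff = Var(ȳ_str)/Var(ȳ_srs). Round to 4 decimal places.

0.9225

Var(ȳ_str) = Σ Wₕ²(1−fₕ)sₕ²/nₕ with Wₕ = Nₕ/31010:
  County 3: (11421/31010)²·(1−556/11421)·1140/556 = 0.26458206
  County 5: (19589/31010)²·(1−2433/19589)·449/2433 = 0.064495439
  → Var(ȳ_str) = 0.3290775.
Var(ȳ_srs) = (1 − 2989/31010)·1180/2989 = 0.35672862.
deff = 0.3290775 / 0.35672862 = 0.9225.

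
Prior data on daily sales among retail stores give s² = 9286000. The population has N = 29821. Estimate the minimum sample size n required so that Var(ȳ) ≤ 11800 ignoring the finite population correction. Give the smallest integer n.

Without fpc, n₀ = s²/D = 9286000/11800 = 786.9492.
Rounding up, n = 787.

787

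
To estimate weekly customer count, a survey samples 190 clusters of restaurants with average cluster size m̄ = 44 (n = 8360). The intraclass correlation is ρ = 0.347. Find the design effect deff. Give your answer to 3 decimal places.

deff = 1 + (44 − 1)·0.347 = 1 + 14.921 = 15.921.

15.921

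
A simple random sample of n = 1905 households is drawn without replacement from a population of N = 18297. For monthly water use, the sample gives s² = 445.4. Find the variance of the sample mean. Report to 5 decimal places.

Under SRS without replacement, Var(ȳ) = (1 − f)·s²/n with f = n/N = 1905/18297 = 0.10411543.
Var(ȳ) = (1 − 0.10411543)·445.4/1905 = 0.89588457·0.23380577 = 0.20946299.

0.20946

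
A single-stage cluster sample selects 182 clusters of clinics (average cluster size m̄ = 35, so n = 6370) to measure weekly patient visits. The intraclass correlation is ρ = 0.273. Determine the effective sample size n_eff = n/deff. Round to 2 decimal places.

deff = 1 + (35 − 1)·0.273 = 1 + 9.282 = 10.282.
n_eff = 6370 / 10.282 = 619.53.

619.53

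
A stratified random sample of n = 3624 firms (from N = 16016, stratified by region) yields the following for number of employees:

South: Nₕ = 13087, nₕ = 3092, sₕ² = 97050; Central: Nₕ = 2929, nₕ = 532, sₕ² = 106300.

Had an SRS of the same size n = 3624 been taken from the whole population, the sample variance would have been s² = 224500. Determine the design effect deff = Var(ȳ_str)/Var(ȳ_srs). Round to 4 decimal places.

0.4480

Var(ȳ_str) = Σ Wₕ²(1−fₕ)sₕ²/nₕ with Wₕ = Nₕ/16016:
  South: (13087/16016)²·(1−3092/13087)·97050/3092 = 16.005559
  Central: (2929/16016)²·(1−532/2929)·106300/532 = 5.4689118
  → Var(ȳ_str) = 21.474471.
Var(ȳ_srs) = (1 − 3624/16016)·224500/3624 = 47.930891.
deff = 21.474471 / 47.930891 = 0.4480.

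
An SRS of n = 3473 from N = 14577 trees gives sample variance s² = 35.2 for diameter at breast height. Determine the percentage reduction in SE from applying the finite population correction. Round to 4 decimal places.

f = n/N = 3473/14577 = 0.23825204.
SE_no-fpc = √(s²/n) = 0.10067437; SE_fpc = √((1−f)s²/n) = 0.087866755.
Ratio = √(1−f) = 0.87278174. Reduction = 100·(1 − 0.87278174) = 12.7218%.

12.7218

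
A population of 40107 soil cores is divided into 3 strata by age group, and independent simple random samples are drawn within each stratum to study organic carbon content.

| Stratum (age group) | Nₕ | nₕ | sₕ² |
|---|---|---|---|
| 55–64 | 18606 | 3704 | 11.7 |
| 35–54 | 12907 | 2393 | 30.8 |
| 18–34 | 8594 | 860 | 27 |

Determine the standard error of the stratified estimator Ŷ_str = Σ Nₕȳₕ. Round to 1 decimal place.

2170.1

Var(Ŷ_str) = Σₕ Nₕ²(1 − fₕ)sₕ²/nₕ.
55–64: 18606²·(1 − 3704/18606)·11.7/3704 = 875815.16.
35–54: 12907²·(1 − 2393/12907)·30.8/2393 = 1.7466315 × 10^6.
18–34: 8594²·(1 − 860/8594)·27/860 = 2.0867231 × 10^6.
Sum = 4.7091698 × 10^6.
SE = √(4.7091698 × 10^6) = 2170.1.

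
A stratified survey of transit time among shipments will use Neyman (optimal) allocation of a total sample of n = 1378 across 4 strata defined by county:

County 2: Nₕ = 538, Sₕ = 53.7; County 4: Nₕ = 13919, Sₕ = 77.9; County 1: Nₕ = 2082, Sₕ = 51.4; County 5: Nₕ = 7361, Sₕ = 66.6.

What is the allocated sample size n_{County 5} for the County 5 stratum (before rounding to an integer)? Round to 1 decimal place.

Neyman allocation: nₕ = n·NₕSₕ / Σⱼ NⱼSⱼ.
Σ NⱼSⱼ = 538·53.7 + 13919·77.9 + 2082·51.4 + 7361·66.6 = 1.7104381 × 10^6.
n_{County 5} = 1378·7361·66.6 / (1.7104381 × 10^6) = 395.0.

395.0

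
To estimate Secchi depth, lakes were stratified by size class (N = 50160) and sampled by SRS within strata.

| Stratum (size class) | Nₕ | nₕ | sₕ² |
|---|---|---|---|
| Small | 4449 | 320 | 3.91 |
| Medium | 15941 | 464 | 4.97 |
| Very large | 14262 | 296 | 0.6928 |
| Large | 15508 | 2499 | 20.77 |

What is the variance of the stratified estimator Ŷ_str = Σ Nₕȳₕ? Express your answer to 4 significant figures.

5.010 × 10^6

Var(Ŷ_str) = Σₕ Nₕ²(1 − fₕ)sₕ²/nₕ.
Small: 4449²·(1 − 320/4449)·3.91/320 = 224457.47.
Medium: 15941²·(1 − 464/15941)·4.97/464 = 2.6426567 × 10^6.
Very large: 14262²·(1 − 296/14262)·0.6928/296 = 466196.1.
Large: 15508²·(1 − 2499/15508)·20.77/2499 = 1.6767563 × 10^6.
Sum = 5.0100666 × 10^6.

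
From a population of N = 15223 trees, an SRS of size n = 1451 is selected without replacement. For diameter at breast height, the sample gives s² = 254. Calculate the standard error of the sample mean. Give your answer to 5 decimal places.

0.39795

Under SRS without replacement, Var(ȳ) = (1 − f)·s²/n with f = n/N = 1451/15223 = 0.09531630.
Var(ȳ) = (1 − 0.09531630)·254/1451 = 0.90468370·0.17505169 = 0.15836641.
SE(ȳ) = √(0.15836641) = 0.39795.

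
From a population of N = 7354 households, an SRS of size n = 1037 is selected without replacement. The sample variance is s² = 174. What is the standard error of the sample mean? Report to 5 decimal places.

Under SRS without replacement, Var(ȳ) = (1 − f)·s²/n with f = n/N = 1037/7354 = 0.14101169.
Var(ȳ) = (1 − 0.14101169)·174/1037 = 0.85898831·0.16779171 = 0.14413111.
SE(ȳ) = √(0.14413111) = 0.37965.

0.37965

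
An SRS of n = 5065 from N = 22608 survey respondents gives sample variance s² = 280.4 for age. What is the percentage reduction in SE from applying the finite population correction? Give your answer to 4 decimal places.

11.9112

f = n/N = 5065/22608 = 0.22403574.
SE_no-fpc = √(s²/n) = 0.23528773; SE_fpc = √((1−f)s²/n) = 0.20726222.
Ratio = √(1−f) = 0.88088834. Reduction = 100·(1 − 0.88088834) = 11.9112%.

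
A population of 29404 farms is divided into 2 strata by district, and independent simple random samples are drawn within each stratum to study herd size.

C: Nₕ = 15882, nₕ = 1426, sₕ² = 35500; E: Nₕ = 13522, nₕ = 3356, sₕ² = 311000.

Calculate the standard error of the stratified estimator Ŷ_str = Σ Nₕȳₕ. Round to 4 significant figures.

Var(Ŷ_str) = Σₕ Nₕ²(1 − fₕ)sₕ²/nₕ.
C: 15882²·(1 − 1426/15882)·35500/1426 = 5.7156044 × 10^9.
E: 13522²·(1 − 3356/13522)·311000/3356 = 1.2738828 × 10^10.
Sum = 1.8454432 × 10^10.
SE = √(1.8454432 × 10^10) = 135800.

135800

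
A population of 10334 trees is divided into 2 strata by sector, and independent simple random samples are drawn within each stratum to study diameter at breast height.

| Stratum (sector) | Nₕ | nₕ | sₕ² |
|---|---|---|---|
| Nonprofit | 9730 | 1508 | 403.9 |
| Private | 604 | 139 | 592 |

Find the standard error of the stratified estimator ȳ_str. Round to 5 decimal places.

Var(ȳ_str) = Σₕ Wₕ²(1 − fₕ)sₕ²/nₕ with Wₕ = Nₕ/N, N = 10334.
Nonprofit: Wₕ = 0.94155216; term = 0.94155216²·(1 − 0.15498458)·403.9/1508 = 0.20064388.
Private: Wₕ = 0.05844784; term = 0.05844784²·(1 − 0.23013245)·592/139 = 0.01120108.
Sum = 0.21184496.
SE = √(0.21184496) = 0.46027.

0.46027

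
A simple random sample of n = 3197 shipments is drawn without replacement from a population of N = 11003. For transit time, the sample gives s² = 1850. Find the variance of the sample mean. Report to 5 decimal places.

Under SRS without replacement, Var(ȳ) = (1 − f)·s²/n with f = n/N = 3197/11003 = 0.29055712.
Var(ȳ) = (1 − 0.29055712)·1850/3197 = 0.70944288·0.5786675 = 0.41053154.

0.41053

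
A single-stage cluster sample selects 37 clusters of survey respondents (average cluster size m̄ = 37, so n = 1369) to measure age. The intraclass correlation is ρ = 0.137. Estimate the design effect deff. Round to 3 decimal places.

deff = 1 + (37 − 1)·0.137 = 1 + 4.932 = 5.932.

5.932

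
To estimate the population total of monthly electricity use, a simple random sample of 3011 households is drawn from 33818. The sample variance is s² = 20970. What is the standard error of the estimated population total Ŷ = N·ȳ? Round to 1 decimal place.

Var(Ŷ) = N²·Var(ȳ) = N²·(1 − n/N)·s²/n.
f = 3011/33818 = 0.08903542; Var(ȳ) = 0.91096458·20970/3011 = 6.3443797.
Var(Ŷ) = 33818² · 6.3443797 = 7.255795 × 10^9.
SE(Ŷ) = √(7.255795 × 10^9) = 85181.0.

85181.0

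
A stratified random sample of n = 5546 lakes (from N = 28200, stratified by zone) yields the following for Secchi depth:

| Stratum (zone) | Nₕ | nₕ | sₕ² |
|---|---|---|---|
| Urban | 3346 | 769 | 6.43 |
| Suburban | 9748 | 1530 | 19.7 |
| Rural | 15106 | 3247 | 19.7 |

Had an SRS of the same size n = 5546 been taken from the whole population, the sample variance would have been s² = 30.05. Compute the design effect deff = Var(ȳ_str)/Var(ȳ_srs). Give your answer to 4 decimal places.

0.6328

Var(ȳ_str) = Σ Wₕ²(1−fₕ)sₕ²/nₕ with Wₕ = Nₕ/28200:
  Urban: (3346/28200)²·(1−769/3346)·6.43/769 = 9.0662308 × 10^-5
  Suburban: (9748/28200)²·(1−1530/9748)·19.7/1530 = 0.0012970545
  Rural: (15106/28200)²·(1−3247/15106)·19.7/3247 = 0.0013667317
  → Var(ȳ_str) = 0.0027544485.
Var(ȳ_srs) = (1 − 5546/28200)·30.05/5546 = 0.0043527167.
deff = 0.0027544485 / 0.0043527167 = 0.6328.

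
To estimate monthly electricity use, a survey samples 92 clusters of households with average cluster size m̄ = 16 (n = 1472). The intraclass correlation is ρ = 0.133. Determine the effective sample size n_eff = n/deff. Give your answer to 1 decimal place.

491.5

deff = 1 + (16 − 1)·0.133 = 1 + 1.995 = 2.995.
n_eff = 1472 / 2.995 = 491.5.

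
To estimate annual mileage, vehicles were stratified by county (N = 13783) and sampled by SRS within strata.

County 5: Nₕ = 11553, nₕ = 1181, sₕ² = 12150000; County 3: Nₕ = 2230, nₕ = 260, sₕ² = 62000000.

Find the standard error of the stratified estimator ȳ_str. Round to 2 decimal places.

Var(ȳ_str) = Σₕ Wₕ²(1 − fₕ)sₕ²/nₕ with Wₕ = Nₕ/N, N = 13783.
County 5: Wₕ = 0.83820649; term = 0.83820649²·(1 − 0.10222453)·12150000/1181 = 6489.2746.
County 3: Wₕ = 0.16179351; term = 0.16179351²·(1 − 0.11659193)·62000000/260 = 5514.4464.
Sum = 12003.721.
SE = √(12003.721) = 109.56.

109.56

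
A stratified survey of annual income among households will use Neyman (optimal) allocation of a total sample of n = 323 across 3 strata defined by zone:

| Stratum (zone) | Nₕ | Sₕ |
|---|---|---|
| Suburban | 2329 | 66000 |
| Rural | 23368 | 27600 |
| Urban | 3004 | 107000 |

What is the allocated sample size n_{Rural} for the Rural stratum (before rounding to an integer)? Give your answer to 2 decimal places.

185.98

Neyman allocation: nₕ = n·NₕSₕ / Σⱼ NⱼSⱼ.
Σ NⱼSⱼ = 2329·66000 + 23368·27600 + 3004·107000 = 1.1200988 × 10^9.
n_{Rural} = 323·23368·27600 / (1.1200988 × 10^9) = 185.98.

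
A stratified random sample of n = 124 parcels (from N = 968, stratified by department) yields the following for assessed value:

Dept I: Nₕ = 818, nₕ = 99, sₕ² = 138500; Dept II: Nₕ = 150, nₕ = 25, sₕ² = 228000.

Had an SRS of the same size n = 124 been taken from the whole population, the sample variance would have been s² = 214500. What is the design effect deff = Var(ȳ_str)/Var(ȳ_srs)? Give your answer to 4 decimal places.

0.7032

Var(ȳ_str) = Σ Wₕ²(1−fₕ)sₕ²/nₕ with Wₕ = Nₕ/968:
  Dept I: (818/968)²·(1−99/818)·138500/99 = 878.10421
  Dept II: (150/968)²·(1−25/150)·228000/25 = 182.49266
  → Var(ȳ_str) = 1060.5969.
Var(ȳ_srs) = (1 − 124/968)·214500/124 = 1508.2478.
deff = 1060.5969 / 1508.2478 = 0.7032.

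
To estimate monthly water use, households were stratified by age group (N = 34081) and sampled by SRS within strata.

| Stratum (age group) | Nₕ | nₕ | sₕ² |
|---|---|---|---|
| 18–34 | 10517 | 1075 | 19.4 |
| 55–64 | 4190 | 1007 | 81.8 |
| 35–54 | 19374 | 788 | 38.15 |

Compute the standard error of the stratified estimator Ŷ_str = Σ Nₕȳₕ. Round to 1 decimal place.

4506.5

Var(Ŷ_str) = Σₕ Nₕ²(1 − fₕ)sₕ²/nₕ.
18–34: 10517²·(1 − 1075/10517)·19.4/1075 = 1.7920459 × 10^6.
55–64: 4190²·(1 − 1007/4190)·81.8/1007 = 1.0833642 × 10^6.
35–54: 19374²·(1 − 788/19374)·38.15/788 = 1.7433057 × 10^7.
Sum = 2.0308467 × 10^7.
SE = √(2.0308467 × 10^7) = 4506.5.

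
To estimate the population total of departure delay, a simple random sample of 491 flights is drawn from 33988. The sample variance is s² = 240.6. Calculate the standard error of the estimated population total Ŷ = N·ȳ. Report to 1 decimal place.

23619.6

Var(Ŷ) = N²·Var(ȳ) = N²·(1 − n/N)·s²/n.
f = 491/33988 = 0.01444628; Var(ȳ) = 0.98555372·240.6/491 = 0.4829414.
Var(Ŷ) = 33988² · 0.4829414 = 5.5788625 × 10^8.
SE(Ŷ) = √(5.5788625 × 10^8) = 23619.6.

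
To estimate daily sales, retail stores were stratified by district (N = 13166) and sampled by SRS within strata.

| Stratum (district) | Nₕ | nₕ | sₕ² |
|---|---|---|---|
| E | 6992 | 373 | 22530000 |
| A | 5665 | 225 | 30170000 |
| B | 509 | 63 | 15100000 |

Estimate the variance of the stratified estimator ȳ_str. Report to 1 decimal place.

Var(ȳ_str) = Σₕ Wₕ²(1 − fₕ)sₕ²/nₕ with Wₕ = Nₕ/N, N = 13166.
E: Wₕ = 0.53106486; term = 0.53106486²·(1 − 0.05334668)·22530000/373 = 16126.438.
A: Wₕ = 0.43027495; term = 0.43027495²·(1 − 0.03971756)·30170000/225 = 23838.773.
B: Wₕ = 0.03866019; term = 0.03866019²·(1 − 0.12377210)·15100000/63 = 313.89279.
Sum = 40279.104.

40279.1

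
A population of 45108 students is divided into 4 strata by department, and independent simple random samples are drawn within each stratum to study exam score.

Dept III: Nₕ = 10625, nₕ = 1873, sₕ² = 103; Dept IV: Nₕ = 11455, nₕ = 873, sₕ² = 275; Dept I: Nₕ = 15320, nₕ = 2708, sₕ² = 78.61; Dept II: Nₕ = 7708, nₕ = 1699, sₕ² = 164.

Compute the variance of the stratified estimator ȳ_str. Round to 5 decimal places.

0.02623

Var(ȳ_str) = Σₕ Wₕ²(1 − fₕ)sₕ²/nₕ with Wₕ = Nₕ/N, N = 45108.
Dept III: Wₕ = 0.23554580; term = 0.23554580²·(1 − 0.17628235)·103/1873 = 0.0025132087.
Dept IV: Wₕ = 0.25394608; term = 0.25394608²·(1 − 0.07621126)·275/873 = 0.018766106.
Dept I: Wₕ = 0.33962933; term = 0.33962933²·(1 − 0.17676240)·78.61/2708 = 0.0027565427.
Dept II: Wₕ = 0.17087878; term = 0.17087878²·(1 − 0.22042034)·164/1699 = 0.0021972893.
Sum = 0.026233147.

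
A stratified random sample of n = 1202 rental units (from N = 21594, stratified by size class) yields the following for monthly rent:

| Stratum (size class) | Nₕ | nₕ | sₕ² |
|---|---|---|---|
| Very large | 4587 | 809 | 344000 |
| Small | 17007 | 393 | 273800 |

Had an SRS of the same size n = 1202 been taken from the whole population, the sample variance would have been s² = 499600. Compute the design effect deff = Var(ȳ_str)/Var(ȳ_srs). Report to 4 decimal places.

Var(ȳ_str) = Σ Wₕ²(1−fₕ)sₕ²/nₕ with Wₕ = Nₕ/21594:
  Very large: (4587/21594)²·(1−809/4587)·344000/809 = 15.802814
  Small: (17007/21594)²·(1−393/17007)·273800/393 = 422.15955
  → Var(ȳ_str) = 437.96236.
Var(ȳ_srs) = (1 − 1202/21594)·499600/1202 = 392.50454.
deff = 437.96236 / 392.50454 = 1.1158.

1.1158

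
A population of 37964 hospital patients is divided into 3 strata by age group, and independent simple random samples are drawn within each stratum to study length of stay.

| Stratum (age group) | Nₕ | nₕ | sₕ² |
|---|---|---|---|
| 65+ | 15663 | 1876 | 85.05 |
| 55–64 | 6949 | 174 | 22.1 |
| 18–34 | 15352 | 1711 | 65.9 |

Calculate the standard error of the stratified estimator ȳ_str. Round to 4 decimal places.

Var(ȳ_str) = Σₕ Wₕ²(1 − fₕ)sₕ²/nₕ with Wₕ = Nₕ/N, N = 37964.
65+: Wₕ = 0.41257507; term = 0.41257507²·(1 − 0.11977271)·85.05/1876 = 0.0067926976.
55–64: Wₕ = 0.18304183; term = 0.18304183²·(1 − 0.02503957)·22.1/174 = 0.0041488784.
18–34: Wₕ = 0.40438310; term = 0.40438310²·(1 − 0.11145128)·65.9/1711 = 0.0055963214.
Sum = 0.016537897.
SE = √(0.016537897) = 0.1286.

0.1286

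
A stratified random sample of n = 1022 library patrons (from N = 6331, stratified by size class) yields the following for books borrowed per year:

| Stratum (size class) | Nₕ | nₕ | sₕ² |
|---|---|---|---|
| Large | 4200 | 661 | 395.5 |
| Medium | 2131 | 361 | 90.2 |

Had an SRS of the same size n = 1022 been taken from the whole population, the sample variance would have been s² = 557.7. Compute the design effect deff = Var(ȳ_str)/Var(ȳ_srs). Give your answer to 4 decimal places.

Var(ȳ_str) = Σ Wₕ²(1−fₕ)sₕ²/nₕ with Wₕ = Nₕ/6331:
  Large: (4200/6331)²·(1−661/4200)·395.5/661 = 0.22188618
  Medium: (2131/6331)²·(1−361/2131)·90.2/361 = 0.023513183
  → Var(ȳ_str) = 0.24539936.
Var(ȳ_srs) = (1 − 1022/6331)·557.7/1022 = 0.45760437.
deff = 0.24539936 / 0.45760437 = 0.5363.

0.5363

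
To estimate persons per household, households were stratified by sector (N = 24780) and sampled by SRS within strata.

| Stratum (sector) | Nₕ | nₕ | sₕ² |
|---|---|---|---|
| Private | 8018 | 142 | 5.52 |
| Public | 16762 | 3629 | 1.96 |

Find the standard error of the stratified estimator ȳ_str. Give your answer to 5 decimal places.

Var(ȳ_str) = Σₕ Wₕ²(1 − fₕ)sₕ²/nₕ with Wₕ = Nₕ/N, N = 24780.
Private: Wₕ = 0.32356739; term = 0.32356739²·(1 − 0.01771015)·5.52/142 = 0.0039977892.
Public: Wₕ = 0.67643261; term = 0.67643261²·(1 − 0.21650161)·1.96/3629 = 1.936227 × 10^-4.
Sum = 0.0041914119.
SE = √(0.0041914119) = 0.06474.

0.06474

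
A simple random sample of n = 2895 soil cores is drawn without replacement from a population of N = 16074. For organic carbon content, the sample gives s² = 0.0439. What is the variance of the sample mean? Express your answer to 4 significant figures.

Under SRS without replacement, Var(ȳ) = (1 − f)·s²/n with f = n/N = 2895/16074 = 0.18010452.
Var(ȳ) = (1 − 0.18010452)·0.0439/2895 = 0.81989548·1.5164076 × 10^-5 = 1.2432957 × 10^-5.

1.243 × 10^-5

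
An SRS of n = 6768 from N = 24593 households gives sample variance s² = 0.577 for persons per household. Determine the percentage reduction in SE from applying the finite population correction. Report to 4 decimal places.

14.8648

f = n/N = 6768/24593 = 0.27520026.
SE_no-fpc = √(s²/n) = 0.0092333167; SE_fpc = √((1−f)s²/n) = 0.0078608.
Ratio = √(1−f) = 0.85135171. Reduction = 100·(1 − 0.85135171) = 14.8648%.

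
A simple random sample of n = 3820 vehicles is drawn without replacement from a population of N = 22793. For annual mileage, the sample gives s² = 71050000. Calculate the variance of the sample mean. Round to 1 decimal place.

Under SRS without replacement, Var(ȳ) = (1 − f)·s²/n with f = n/N = 3820/22793 = 0.16759531.
Var(ȳ) = (1 − 0.16759531)·71050000/3820 = 0.83240469·18599.476 = 15482.291.

15482.3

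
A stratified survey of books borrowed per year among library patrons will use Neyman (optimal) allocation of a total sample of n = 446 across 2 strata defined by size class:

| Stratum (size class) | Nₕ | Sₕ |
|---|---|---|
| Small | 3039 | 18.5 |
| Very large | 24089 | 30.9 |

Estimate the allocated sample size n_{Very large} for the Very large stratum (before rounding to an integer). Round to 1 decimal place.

414.7

Neyman allocation: nₕ = n·NₕSₕ / Σⱼ NⱼSⱼ.
Σ NⱼSⱼ = 3039·18.5 + 24089·30.9 = 800571.6.
n_{Very large} = 446·24089·30.9 / 800571.6 = 414.7.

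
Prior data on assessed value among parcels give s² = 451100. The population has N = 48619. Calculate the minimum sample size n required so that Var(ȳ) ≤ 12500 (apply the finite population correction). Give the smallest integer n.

37

Without fpc, n₀ = s²/D = 451100/12500 = 36.0880.
With fpc, (1 − n/N)·s²/n ≤ D requires n ≥ n₀/(1 + n₀/N) = 36.0880/(1 + 36.0880/48619) = 36.0612.
Rounding up, n = 37.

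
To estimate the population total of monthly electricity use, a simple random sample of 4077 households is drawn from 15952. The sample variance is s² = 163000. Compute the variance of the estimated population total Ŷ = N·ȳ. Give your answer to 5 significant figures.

Var(Ŷ) = N²·Var(ȳ) = N²·(1 − n/N)·s²/n.
f = 4077/15952 = 0.25557924; Var(ȳ) = 0.74442076·163000/4077 = 29.762223.
Var(Ŷ) = 15952² · 29.762223 = 7.5734829 × 10^9.

7.5735 × 10^9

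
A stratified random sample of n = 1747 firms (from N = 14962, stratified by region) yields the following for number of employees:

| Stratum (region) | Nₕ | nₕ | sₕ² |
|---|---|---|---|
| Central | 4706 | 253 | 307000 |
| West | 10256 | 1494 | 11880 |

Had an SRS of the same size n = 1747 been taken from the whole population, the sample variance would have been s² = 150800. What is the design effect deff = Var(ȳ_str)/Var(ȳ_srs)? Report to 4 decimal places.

1.5318

Var(ȳ_str) = Σ Wₕ²(1−fₕ)sₕ²/nₕ with Wₕ = Nₕ/14962:
  Central: (4706/14962)²·(1−253/4706)·307000/253 = 113.5908
  West: (10256/14962)²·(1−1494/10256)·11880/1494 = 3.1920362
  → Var(ȳ_str) = 116.78284.
Var(ȳ_srs) = (1 − 1747/14962)·150800/1747 = 76.240538.
deff = 116.78284 / 76.240538 = 1.5318.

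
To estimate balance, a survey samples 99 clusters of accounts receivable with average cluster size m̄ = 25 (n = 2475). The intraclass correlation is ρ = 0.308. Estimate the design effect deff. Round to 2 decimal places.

8.39

deff = 1 + (25 − 1)·0.308 = 1 + 7.392 = 8.392.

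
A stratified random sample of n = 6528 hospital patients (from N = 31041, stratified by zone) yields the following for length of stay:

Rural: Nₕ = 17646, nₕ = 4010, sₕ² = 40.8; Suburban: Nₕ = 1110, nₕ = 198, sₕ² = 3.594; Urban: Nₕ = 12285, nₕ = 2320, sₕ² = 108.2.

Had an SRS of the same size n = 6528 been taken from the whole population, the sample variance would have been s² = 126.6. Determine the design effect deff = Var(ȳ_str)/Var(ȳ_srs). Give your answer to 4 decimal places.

Var(ȳ_str) = Σ Wₕ²(1−fₕ)sₕ²/nₕ with Wₕ = Nₕ/31041:
  Rural: (17646/31041)²·(1−4010/17646)·40.8/4010 = 0.0025408419
  Suburban: (1110/31041)²·(1−198/1110)·3.594/198 = 1.9070378 × 10^-5
  Urban: (12285/31041)²·(1−2320/12285)·108.2/2320 = 0.0059254363
  → Var(ȳ_str) = 0.0084853486.
Var(ȳ_srs) = (1 − 6528/31041)·126.6/6528 = 0.015314905.
deff = 0.0084853486 / 0.015314905 = 0.5541.

0.5541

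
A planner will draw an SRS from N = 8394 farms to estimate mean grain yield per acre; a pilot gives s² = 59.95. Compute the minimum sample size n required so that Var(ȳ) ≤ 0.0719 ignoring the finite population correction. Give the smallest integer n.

834

Without fpc, n₀ = s²/D = 59.95/0.0719 = 833.7969.
Rounding up, n = 834.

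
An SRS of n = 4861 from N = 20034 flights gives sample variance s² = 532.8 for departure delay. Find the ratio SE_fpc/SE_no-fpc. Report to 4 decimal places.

0.8703

f = n/N = 4861/20034 = 0.24263752.
SE_no-fpc = √(s²/n) = 0.33106959; SE_fpc = √((1−f)s²/n) = 0.28811853.
Ratio = √(1−f) = 0.87026575.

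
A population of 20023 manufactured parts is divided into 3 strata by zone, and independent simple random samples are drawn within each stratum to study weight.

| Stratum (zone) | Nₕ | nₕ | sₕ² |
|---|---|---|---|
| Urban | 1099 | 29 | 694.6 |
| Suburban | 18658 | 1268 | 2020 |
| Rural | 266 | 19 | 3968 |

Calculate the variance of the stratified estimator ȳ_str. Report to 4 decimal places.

Var(ȳ_str) = Σₕ Wₕ²(1 − fₕ)sₕ²/nₕ with Wₕ = Nₕ/N, N = 20023.
Urban: Wₕ = 0.05488688; term = 0.05488688²·(1 − 0.02638763)·694.6/29 = 0.070252204.
Suburban: Wₕ = 0.93182840; term = 0.93182840²·(1 − 0.06796012)·2020/1268 = 1.289254.
Rural: Wₕ = 0.01328472; term = 0.01328472²·(1 − 0.07142857)·3968/19 = 0.034224598.
Sum = 1.3937308.

1.3937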